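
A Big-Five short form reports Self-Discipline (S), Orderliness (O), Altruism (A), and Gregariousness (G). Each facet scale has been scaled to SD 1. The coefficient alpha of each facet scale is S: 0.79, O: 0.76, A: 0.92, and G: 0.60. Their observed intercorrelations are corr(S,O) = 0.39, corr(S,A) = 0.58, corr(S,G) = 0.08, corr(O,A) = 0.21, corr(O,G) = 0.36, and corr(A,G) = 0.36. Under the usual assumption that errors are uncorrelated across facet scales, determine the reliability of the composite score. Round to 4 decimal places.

Var(S+O+A+G) = 4 + 2·[0.39 + 0.58 + 0.08 + 0.21 + 0.36 + 0.36] = 4 + 3.96 = 7.96.
Because errors are independent across components, Cov(Tᵢ,Tⱼ) = Cov(Xᵢ,Xⱼ); the off-diagonal part of the true-score variance is the same as above.
True-score variance = [0.79 + 0.76 + 0.92 + 0.60] + 3.96 = 3.07 + 3.96 = 7.03.
Reliability = 7.03 / 7.96 = 0.8832.

0.8832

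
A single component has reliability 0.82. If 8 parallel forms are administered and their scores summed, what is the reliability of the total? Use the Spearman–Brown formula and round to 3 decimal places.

ρ_k = kρ / (1 + (k−1)ρ) = 8·0.82 / (1 + 7·0.82) = 6.560 / 6.740 = 0.973.

0.973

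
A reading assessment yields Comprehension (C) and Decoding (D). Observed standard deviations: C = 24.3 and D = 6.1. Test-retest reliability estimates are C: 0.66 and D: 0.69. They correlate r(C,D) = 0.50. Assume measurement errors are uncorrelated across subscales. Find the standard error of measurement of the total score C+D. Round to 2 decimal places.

Var(total) = 627.7 + 148.23 = 775.93.
True-score variance = 415.398 + 148.23 = 563.628, so reliability = 0.7264.
Error variance = 775.93 − 563.628 = 212.302; SEM = √212.302 = 14.57.

14.57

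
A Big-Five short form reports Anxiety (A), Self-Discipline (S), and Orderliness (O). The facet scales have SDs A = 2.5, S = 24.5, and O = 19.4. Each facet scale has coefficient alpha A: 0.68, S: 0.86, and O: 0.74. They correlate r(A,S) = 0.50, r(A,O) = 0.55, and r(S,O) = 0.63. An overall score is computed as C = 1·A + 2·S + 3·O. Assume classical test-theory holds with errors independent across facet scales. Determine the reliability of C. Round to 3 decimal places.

Var(C) = 2.5² + 2²·24.5² + 3²·19.4² + 2·[2·2.5·24.5·0.50 + 3·2.5·19.4·0.55 + 6·24.5·19.4·0.63] = 5794.49 + 3875.82 = 9670.31.
Because errors are independent across components, Cov(Tᵢ,Tⱼ) = Cov(Xᵢ,Xⱼ); the off-diagonal part of the true-score variance is the same as above.
True-score variance = [2.5²·0.68 + 2²·24.5²·0.86 + 3²·19.4²·0.74] + 3875.82 = 4575.67 + 3875.82 = 8451.49.
Reliability = 8451.49 / 9670.31 = 0.874.

0.874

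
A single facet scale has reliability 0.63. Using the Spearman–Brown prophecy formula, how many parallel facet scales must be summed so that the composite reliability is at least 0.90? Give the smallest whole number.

k ≥ ρ*(1−ρ₁)/(ρ₁(1−ρ*)) = 0.90·0.37 / (0.63·0.10) = 5.286.
Smallest integer k = 6.

6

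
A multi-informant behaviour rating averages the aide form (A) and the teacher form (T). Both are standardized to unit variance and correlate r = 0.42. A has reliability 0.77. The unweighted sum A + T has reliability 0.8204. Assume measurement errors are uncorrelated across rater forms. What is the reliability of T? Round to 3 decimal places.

0.720

Var(A+T) = 2 + 2·0.42 = 2.840.
True-score variance = ρ_A + ρ_T + 2·0.42, so 0.8204 = (0.77 + ρ_T + 0.84) / 2.840.
ρ_T = 0.8204·2.840 − 0.77 − 0.84 = 0.720.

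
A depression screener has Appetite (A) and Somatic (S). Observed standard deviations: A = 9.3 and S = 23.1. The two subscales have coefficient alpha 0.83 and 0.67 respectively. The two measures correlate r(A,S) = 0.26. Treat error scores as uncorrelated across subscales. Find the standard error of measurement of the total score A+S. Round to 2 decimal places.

Var(total) = 620.1 + 111.712 = 731.812.
True-score variance = 429.305 + 111.712 = 541.017, so reliability = 0.7393.
Error variance = 731.812 − 541.017 = 190.795; SEM = √190.795 = 13.81.

13.81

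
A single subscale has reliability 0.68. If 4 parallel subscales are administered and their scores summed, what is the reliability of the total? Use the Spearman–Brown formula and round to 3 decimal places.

0.895

ρ_k = kρ / (1 + (k−1)ρ) = 4·0.68 / (1 + 3·0.68) = 2.720 / 3.040 = 0.895.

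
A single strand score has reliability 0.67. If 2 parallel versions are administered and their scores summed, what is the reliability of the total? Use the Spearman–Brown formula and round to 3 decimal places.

ρ_k = kρ / (1 + (k−1)ρ) = 2·0.67 / (1 + 1·0.67) = 1.340 / 1.670 = 0.802.

0.802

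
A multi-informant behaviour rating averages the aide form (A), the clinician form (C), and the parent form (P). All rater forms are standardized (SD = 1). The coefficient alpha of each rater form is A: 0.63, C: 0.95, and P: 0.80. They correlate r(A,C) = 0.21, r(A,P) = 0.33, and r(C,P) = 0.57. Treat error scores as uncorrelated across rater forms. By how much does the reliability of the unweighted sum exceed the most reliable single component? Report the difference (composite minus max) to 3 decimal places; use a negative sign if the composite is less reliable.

Var(sum) = 3 + 2.22 = 5.22; true-score variance = 2.38 + 2.22 = 4.6; composite reliability = 0.8812.
Max component reliability = 0.9500.
Difference = 0.8812 − 0.9500 = -0.069.

-0.069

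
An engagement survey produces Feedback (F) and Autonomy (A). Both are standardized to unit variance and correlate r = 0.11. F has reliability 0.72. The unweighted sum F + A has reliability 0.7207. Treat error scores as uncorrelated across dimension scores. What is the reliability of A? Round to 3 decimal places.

0.660

Var(F+A) = 2 + 2·0.11 = 2.220.
True-score variance = ρ_F + ρ_A + 2·0.11, so 0.7207 = (0.72 + ρ_A + 0.22) / 2.220.
ρ_A = 0.7207·2.220 − 0.72 − 0.22 = 0.660.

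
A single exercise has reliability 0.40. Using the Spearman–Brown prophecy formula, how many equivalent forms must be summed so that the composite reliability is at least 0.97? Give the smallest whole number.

49

k ≥ ρ*(1−ρ₁)/(ρ₁(1−ρ*)) = 0.97·0.60 / (0.40·0.03) = 48.500.
Smallest integer k = 49.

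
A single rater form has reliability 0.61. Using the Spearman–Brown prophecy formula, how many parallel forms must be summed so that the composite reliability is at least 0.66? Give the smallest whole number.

2

k ≥ ρ*(1−ρ₁)/(ρ₁(1−ρ*)) = 0.66·0.39 / (0.61·0.34) = 1.241.
Smallest integer k = 2.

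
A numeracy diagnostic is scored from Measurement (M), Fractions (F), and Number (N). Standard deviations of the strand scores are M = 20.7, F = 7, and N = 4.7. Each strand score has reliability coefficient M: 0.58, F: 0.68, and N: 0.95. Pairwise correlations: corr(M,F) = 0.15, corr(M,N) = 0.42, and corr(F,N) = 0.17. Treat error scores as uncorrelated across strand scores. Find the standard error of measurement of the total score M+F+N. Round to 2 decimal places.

14.03

Var(total) = 499.58 + 136.38 = 635.96.
True-score variance = 302.83 + 136.38 = 439.209, so reliability = 0.6906.
Error variance = 635.96 − 439.209 = 196.75; SEM = √196.75 = 14.03.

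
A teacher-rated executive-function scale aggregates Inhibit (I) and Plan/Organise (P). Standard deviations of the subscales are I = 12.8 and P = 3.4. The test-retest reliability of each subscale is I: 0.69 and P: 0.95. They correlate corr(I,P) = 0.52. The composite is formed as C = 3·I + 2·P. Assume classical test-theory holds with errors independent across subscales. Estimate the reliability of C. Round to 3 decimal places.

0.744

Var(C) = 3²·12.8² + 2²·3.4² + 2·[6·12.8·3.4·0.52] = 1520.8 + 271.565 = 1792.36.
With uncorrelated errors the cross-covariances are all true-score covariance, so they carry over unchanged; only the diagonal terms shrink to ρᵢσᵢ².
True-score variance = [3²·12.8²·0.69 + 2²·3.4²·0.95] + 271.565 = 1061.37 + 271.565 = 1332.94.
Reliability = 1332.94 / 1792.36 = 0.744.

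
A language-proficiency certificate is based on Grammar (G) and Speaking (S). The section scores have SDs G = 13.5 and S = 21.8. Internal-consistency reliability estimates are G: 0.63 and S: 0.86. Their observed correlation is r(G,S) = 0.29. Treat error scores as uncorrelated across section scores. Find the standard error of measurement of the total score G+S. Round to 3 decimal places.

11.574

Var(total) = 657.49 + 170.694 = 828.184.
True-score variance = 523.524 + 170.694 = 694.218, so reliability = 0.8382.
Error variance = 828.184 − 694.218 = 133.966; SEM = √133.966 = 11.574.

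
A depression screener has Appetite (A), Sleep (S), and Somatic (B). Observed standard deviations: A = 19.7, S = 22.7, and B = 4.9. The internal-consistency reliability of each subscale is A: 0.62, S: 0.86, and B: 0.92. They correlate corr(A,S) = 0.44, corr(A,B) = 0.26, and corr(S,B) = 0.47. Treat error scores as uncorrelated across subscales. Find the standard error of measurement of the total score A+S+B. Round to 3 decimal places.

14.884

Var(total) = 927.39 + 548.279 = 1475.67.
True-score variance = 705.854 + 548.279 = 1254.13, so reliability = 0.8499.
Error variance = 1475.67 − 1254.13 = 221.536; SEM = √221.536 = 14.884.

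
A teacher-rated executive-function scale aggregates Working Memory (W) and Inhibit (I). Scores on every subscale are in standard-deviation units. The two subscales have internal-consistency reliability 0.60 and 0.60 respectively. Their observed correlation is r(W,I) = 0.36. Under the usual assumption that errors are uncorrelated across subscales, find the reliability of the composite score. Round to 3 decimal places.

Var(W+I) = 2 + 2·[0.36] = 2 + 0.72 = 2.72.
With uncorrelated errors the cross-covariances are all true-score covariance, so they carry over unchanged; only the diagonal terms shrink to ρᵢσᵢ².
True-score variance = [0.60 + 0.60] + 0.72 = 1.2 + 0.72 = 1.92.
Reliability = 1.92 / 2.72 = 0.706.

0.706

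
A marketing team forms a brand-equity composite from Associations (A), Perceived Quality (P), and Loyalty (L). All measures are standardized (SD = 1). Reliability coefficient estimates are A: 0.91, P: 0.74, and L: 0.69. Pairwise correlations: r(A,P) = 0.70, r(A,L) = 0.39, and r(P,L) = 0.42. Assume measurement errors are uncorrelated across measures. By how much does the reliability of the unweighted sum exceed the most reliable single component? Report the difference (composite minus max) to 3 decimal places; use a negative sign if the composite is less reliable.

-0.020

Var(sum) = 3 + 3.02 = 6.02; true-score variance = 2.34 + 3.02 = 5.36; composite reliability = 0.8904.
Max component reliability = 0.9100.
Difference = 0.8904 − 0.9100 = -0.020.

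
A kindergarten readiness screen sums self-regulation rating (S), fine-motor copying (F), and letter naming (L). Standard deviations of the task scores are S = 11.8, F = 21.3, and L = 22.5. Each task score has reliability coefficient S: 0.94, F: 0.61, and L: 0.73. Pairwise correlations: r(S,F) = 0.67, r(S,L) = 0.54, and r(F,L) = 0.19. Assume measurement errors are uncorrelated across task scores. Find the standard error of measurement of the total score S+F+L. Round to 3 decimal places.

Var(total) = 1099.18 + 805.651 = 1904.83.
True-score variance = 777.199 + 805.651 = 1582.85, so reliability = 0.8310.
Error variance = 1904.83 − 1582.85 = 321.981; SEM = √321.981 = 17.944.

17.944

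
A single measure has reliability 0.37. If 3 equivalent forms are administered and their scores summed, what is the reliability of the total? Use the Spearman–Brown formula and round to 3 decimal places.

ρ_k = kρ / (1 + (k−1)ρ) = 3·0.37 / (1 + 2·0.37) = 1.110 / 1.740 = 0.638.

0.638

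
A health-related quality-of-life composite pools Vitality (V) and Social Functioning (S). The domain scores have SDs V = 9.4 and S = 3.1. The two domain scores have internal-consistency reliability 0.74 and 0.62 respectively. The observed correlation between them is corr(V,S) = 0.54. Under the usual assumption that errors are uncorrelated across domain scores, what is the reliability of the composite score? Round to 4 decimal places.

Var(V+S) = 9.4² + 3.1² + 2·[9.4·3.1·0.54] = 97.97 + 31.4712 = 129.441.
Under uncorrelated errors the observed covariances equal the true-score covariances, so only the own-variance terms attenuate.
True-score variance = [9.4²·0.74 + 3.1²·0.62] + 31.4712 = 71.3446 + 31.4712 = 102.816.
Reliability = 102.816 / 129.441 = 0.7943.

0.7943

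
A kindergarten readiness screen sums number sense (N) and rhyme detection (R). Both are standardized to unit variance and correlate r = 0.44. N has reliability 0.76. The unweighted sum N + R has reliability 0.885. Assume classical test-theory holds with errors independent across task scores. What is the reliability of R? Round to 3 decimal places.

Var(N+R) = 2 + 2·0.44 = 2.880.
True-score variance = ρ_N + ρ_R + 2·0.44, so 0.885 = (0.76 + ρ_R + 0.88) / 2.880.
ρ_R = 0.885·2.880 − 0.76 − 0.88 = 0.909.

0.909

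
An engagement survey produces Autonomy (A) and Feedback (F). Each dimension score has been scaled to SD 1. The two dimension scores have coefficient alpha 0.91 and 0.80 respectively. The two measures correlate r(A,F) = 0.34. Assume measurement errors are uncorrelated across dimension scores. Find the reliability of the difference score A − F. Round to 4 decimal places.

0.7803

Var(A−F) = 1 + 1 − 2·0.34 = 2 − 0.68 = 1.32.
Because errors are independent across components, Cov(Tᵢ,Tⱼ) = Cov(Xᵢ,Xⱼ); the off-diagonal part of the true-score variance is the same as above.
True-score variance = [0.91 + 0.80] − 0.68 = 1.71 − 0.68 = 1.03.
Reliability = 1.03 / 1.32 = 0.7803.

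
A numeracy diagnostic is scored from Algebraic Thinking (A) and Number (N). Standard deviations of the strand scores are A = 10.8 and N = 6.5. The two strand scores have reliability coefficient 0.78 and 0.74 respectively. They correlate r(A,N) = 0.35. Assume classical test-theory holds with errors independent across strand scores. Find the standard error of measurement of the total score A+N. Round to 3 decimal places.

Var(total) = 158.89 + 49.14 = 208.03.
True-score variance = 122.244 + 49.14 = 171.384, so reliability = 0.8238.
Error variance = 208.03 − 171.384 = 36.6458; SEM = √36.6458 = 6.054.

6.054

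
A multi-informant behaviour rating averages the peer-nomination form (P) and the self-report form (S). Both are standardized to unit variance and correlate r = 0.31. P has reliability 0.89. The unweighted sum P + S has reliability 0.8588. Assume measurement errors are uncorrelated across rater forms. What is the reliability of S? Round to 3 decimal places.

0.740

Var(P+S) = 2 + 2·0.31 = 2.620.
True-score variance = ρ_P + ρ_S + 2·0.31, so 0.8588 = (0.89 + ρ_S + 0.62) / 2.620.
ρ_S = 0.8588·2.620 − 0.89 − 0.62 = 0.740.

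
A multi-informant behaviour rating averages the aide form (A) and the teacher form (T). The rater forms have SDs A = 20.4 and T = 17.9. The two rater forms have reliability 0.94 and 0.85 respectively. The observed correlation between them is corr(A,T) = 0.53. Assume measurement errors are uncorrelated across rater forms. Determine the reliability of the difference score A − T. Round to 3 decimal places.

0.791

Var(A−T) = 20.4² + 17.9² − 2·20.4·17.9·0.53 = 736.57 − 387.07 = 349.5.
Because errors are independent across components, Cov(Tᵢ,Tⱼ) = Cov(Xᵢ,Xⱼ); the off-diagonal part of the true-score variance is the same as above.
True-score variance = [20.4²·0.94 + 17.9²·0.85] − 387.07 = 663.539 − 387.07 = 276.469.
Reliability = 276.469 / 349.5 = 0.791.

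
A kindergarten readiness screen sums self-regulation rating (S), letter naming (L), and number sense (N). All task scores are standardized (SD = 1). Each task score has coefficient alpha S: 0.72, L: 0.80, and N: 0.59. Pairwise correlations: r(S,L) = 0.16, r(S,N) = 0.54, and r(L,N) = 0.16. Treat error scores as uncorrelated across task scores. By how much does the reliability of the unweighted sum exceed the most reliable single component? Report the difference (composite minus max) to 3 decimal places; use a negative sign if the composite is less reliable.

Var(sum) = 3 + 1.72 = 4.72; true-score variance = 2.11 + 1.72 = 3.83; composite reliability = 0.8114.
Max component reliability = 0.8000.
Difference = 0.8114 − 0.8000 = 0.011.

0.011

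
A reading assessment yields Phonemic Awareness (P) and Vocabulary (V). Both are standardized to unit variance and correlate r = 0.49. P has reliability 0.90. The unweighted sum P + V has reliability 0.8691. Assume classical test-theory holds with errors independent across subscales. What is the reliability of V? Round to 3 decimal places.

0.710

Var(P+V) = 2 + 2·0.49 = 2.980.
True-score variance = ρ_P + ρ_V + 2·0.49, so 0.8691 = (0.90 + ρ_V + 0.98) / 2.980.
ρ_V = 0.8691·2.980 − 0.90 − 0.98 = 0.710.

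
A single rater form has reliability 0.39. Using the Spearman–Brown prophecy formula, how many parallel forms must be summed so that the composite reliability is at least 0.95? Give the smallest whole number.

30

k ≥ ρ*(1−ρ₁)/(ρ₁(1−ρ*)) = 0.95·0.61 / (0.39·0.05) = 29.718.
Smallest integer k = 30.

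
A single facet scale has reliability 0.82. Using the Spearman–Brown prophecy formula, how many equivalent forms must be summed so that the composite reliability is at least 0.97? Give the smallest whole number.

k ≥ ρ*(1−ρ₁)/(ρ₁(1−ρ*)) = 0.97·0.18 / (0.82·0.03) = 7.098.
Smallest integer k = 8.

8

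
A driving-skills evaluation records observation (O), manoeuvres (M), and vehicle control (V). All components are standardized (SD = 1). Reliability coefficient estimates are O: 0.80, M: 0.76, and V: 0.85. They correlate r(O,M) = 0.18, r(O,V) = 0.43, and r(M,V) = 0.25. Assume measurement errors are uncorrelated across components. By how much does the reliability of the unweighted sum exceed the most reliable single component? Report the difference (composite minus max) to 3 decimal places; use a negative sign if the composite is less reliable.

0.025

Var(sum) = 3 + 1.72 = 4.72; true-score variance = 2.41 + 1.72 = 4.13; composite reliability = 0.8750.
Max component reliability = 0.8500.
Difference = 0.8750 − 0.8500 = 0.025.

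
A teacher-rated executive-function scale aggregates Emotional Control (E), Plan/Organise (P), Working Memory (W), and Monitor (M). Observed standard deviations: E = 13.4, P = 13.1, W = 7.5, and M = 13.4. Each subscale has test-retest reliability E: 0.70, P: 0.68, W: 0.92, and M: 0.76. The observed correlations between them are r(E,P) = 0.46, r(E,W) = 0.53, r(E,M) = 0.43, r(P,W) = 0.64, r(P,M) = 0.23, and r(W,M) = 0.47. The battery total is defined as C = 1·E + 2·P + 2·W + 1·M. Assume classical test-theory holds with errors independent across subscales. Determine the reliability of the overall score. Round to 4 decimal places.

0.8811

Var(C) = 13.4² + 2²·13.1² + 2²·7.5² + 13.4² + 2·[2·13.4·13.1·0.46 + 2·13.4·7.5·0.53 + 13.4·13.4·0.43 + 4·13.1·7.5·0.64 + 2·13.1·13.4·0.23 + 2·7.5·13.4·0.47] = 1270.56 + 1543.95 = 2814.51.
Under uncorrelated errors the observed covariances equal the true-score covariances, so only the own-variance terms attenuate.
True-score variance = [13.4²·0.70 + 2²·13.1²·0.68 + 2²·7.5²·0.92 + 13.4²·0.76] + 1543.95 = 935.937 + 1543.95 = 2479.89.
Reliability = 2479.89 / 2814.51 = 0.8811.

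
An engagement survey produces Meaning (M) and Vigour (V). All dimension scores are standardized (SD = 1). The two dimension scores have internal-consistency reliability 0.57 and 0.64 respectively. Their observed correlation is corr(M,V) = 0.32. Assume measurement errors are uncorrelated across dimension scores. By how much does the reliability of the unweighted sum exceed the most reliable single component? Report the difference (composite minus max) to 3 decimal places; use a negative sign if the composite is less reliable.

Var(sum) = 2 + 0.64 = 2.64; true-score variance = 1.21 + 0.64 = 1.85; composite reliability = 0.7008.
Max component reliability = 0.6400.
Difference = 0.7008 − 0.6400 = 0.061.

0.061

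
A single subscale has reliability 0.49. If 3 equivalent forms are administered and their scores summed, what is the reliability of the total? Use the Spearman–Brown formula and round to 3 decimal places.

0.742

ρ_k = kρ / (1 + (k−1)ρ) = 3·0.49 / (1 + 2·0.49) = 1.470 / 1.980 = 0.742.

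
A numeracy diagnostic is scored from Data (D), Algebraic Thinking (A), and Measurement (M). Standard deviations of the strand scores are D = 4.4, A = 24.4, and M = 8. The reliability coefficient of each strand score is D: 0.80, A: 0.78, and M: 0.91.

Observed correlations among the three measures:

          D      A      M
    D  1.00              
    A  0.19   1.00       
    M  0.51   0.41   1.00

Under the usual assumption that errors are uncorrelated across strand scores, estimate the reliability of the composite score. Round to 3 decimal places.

Var(D+A+M) = 4.4² + 24.4² + 8² + 2·[4.4·24.4·0.19 + 4.4·8·0.51 + 24.4·8·0.41] = 678.72 + 236.765 = 915.485.
With uncorrelated errors the cross-covariances are all true-score covariance, so they carry over unchanged; only the diagonal terms shrink to ρᵢσᵢ².
True-score variance = [4.4²·0.80 + 24.4²·0.78 + 8²·0.91] + 236.765 = 538.109 + 236.765 = 774.874.
Reliability = 774.874 / 915.485 = 0.846.

0.846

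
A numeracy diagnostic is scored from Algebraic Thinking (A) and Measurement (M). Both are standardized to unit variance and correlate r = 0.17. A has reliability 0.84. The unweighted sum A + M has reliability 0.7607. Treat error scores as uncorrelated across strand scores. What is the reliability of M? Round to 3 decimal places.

0.600

Var(A+M) = 2 + 2·0.17 = 2.340.
True-score variance = ρ_A + ρ_M + 2·0.17, so 0.7607 = (0.84 + ρ_M + 0.34) / 2.340.
ρ_M = 0.7607·2.340 − 0.84 − 0.34 = 0.600.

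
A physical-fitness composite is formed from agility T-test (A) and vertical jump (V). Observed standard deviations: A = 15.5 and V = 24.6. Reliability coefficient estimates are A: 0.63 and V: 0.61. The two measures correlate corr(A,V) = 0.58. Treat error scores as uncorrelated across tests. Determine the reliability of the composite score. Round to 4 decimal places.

Var(A+V) = 15.5² + 24.6² + 2·[15.5·24.6·0.58] = 845.41 + 442.308 = 1287.72.
Because errors are independent across components, Cov(Tᵢ,Tⱼ) = Cov(Xᵢ,Xⱼ); the off-diagonal part of the true-score variance is the same as above.
True-score variance = [15.5²·0.63 + 24.6²·0.61] + 442.308 = 520.505 + 442.308 = 962.813.
Reliability = 962.813 / 1287.72 = 0.7477.

0.7477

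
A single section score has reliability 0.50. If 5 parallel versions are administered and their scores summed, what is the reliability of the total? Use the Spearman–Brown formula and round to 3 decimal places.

0.833

ρ_k = kρ / (1 + (k−1)ρ) = 5·0.50 / (1 + 4·0.50) = 2.500 / 3.000 = 0.833.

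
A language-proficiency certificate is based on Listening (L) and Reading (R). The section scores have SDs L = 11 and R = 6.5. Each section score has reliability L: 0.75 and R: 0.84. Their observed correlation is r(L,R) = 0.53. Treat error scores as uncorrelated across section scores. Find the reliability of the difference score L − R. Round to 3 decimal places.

Var(L−R) = 11² + 6.5² − 2·11·6.5·0.53 = 163.25 − 75.79 = 87.46.
With uncorrelated errors the cross-covariances are all true-score covariance, so they carry over unchanged; only the diagonal terms shrink to ρᵢσᵢ².
True-score variance = [11²·0.75 + 6.5²·0.84] − 75.79 = 126.24 − 75.79 = 50.45.
Reliability = 50.45 / 87.46 = 0.577.

0.577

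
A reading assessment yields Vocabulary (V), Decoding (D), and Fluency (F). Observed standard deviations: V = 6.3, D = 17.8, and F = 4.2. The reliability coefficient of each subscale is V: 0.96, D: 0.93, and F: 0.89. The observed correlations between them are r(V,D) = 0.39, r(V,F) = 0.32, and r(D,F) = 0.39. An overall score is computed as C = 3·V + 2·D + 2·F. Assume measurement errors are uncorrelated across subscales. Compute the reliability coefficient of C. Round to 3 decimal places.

0.957

Var(C) = 3²·6.3² + 2²·17.8² + 2²·4.2² + 2·[6·6.3·17.8·0.39 + 6·6.3·4.2·0.32 + 4·17.8·4.2·0.39] = 1695.13 + 859.673 = 2554.8.
Because errors are independent across components, Cov(Tᵢ,Tⱼ) = Cov(Xᵢ,Xⱼ); the off-diagonal part of the true-score variance is the same as above.
True-score variance = [3²·6.3²·0.96 + 2²·17.8²·0.93 + 2²·4.2²·0.89] + 859.673 = 1584.36 + 859.673 = 2444.04.
Reliability = 2444.04 / 2554.8 = 0.957.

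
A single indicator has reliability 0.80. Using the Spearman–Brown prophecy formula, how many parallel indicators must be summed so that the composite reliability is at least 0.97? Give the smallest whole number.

9

k ≥ ρ*(1−ρ₁)/(ρ₁(1−ρ*)) = 0.97·0.20 / (0.80·0.03) = 8.083.
Smallest integer k = 9.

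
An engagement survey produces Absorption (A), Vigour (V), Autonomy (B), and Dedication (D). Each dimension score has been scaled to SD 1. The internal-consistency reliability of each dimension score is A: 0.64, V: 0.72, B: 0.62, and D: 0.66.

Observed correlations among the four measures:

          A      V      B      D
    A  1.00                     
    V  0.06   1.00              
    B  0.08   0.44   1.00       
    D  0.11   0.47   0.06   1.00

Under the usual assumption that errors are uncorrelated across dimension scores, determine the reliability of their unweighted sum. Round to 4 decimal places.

Var(A+V+B+D) = 4 + 2·[0.06 + 0.08 + 0.11 + 0.44 + 0.47 + 0.06] = 4 + 2.44 = 6.44.
Under uncorrelated errors the observed covariances equal the true-score covariances, so only the own-variance terms attenuate.
True-score variance = [0.64 + 0.72 + 0.62 + 0.66] + 2.44 = 2.64 + 2.44 = 5.08.
Reliability = 5.08 / 6.44 = 0.7888.

0.7888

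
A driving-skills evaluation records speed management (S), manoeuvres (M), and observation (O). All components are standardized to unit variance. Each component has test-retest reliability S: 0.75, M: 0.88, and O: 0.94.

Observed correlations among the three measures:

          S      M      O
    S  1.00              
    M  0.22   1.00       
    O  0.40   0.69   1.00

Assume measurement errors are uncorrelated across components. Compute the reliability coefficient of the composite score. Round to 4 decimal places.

0.9235

Var(S+M+O) = 3 + 2·[0.22 + 0.40 + 0.69] = 3 + 2.62 = 5.62.
With uncorrelated errors the cross-covariances are all true-score covariance, so they carry over unchanged; only the diagonal terms shrink to ρᵢσᵢ².
True-score variance = [0.75 + 0.88 + 0.94] + 2.62 = 2.57 + 2.62 = 5.19.
Reliability = 5.19 / 5.62 = 0.9235.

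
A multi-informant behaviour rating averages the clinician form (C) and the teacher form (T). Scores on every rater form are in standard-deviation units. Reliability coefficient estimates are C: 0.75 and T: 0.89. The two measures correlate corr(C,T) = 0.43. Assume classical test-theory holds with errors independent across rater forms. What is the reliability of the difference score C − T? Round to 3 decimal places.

0.684

Var(C−T) = 1 + 1 − 2·0.43 = 2 − 0.86 = 1.14.
Because errors are independent across components, Cov(Tᵢ,Tⱼ) = Cov(Xᵢ,Xⱼ); the off-diagonal part of the true-score variance is the same as above.
True-score variance = [0.75 + 0.89] − 0.86 = 1.64 − 0.86 = 0.78.
Reliability = 0.78 / 1.14 = 0.684.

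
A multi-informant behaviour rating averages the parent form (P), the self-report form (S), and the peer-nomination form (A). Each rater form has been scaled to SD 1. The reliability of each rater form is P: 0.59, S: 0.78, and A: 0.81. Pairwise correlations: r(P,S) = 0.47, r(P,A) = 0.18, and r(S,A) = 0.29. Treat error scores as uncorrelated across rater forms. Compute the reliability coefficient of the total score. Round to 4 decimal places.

Var(P+S+A) = 3 + 2·[0.47 + 0.18 + 0.29] = 3 + 1.88 = 4.88.
Under uncorrelated errors the observed covariances equal the true-score covariances, so only the own-variance terms attenuate.
True-score variance = [0.59 + 0.78 + 0.81] + 1.88 = 2.18 + 1.88 = 4.06.
Reliability = 4.06 / 4.88 = 0.8320.

0.8320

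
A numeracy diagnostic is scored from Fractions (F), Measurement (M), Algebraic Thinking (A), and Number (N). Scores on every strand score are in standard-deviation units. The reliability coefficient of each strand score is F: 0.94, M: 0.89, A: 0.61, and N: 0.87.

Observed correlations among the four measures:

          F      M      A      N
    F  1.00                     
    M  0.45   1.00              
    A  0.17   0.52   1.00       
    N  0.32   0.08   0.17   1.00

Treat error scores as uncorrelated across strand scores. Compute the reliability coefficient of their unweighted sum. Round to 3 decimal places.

0.907

Var(F+M+A+N) = 4 + 2·[0.45 + 0.17 + 0.32 + 0.52 + 0.08 + 0.17] = 4 + 3.42 = 7.42.
Because errors are independent across components, Cov(Tᵢ,Tⱼ) = Cov(Xᵢ,Xⱼ); the off-diagonal part of the true-score variance is the same as above.
True-score variance = [0.94 + 0.89 + 0.61 + 0.87] + 3.42 = 3.31 + 3.42 = 6.73.
Reliability = 6.73 / 7.42 = 0.907.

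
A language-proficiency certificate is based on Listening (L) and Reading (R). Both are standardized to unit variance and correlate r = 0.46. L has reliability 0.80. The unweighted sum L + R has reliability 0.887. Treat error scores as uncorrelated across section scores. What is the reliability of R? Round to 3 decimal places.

Var(L+R) = 2 + 2·0.46 = 2.920.
True-score variance = ρ_L + ρ_R + 2·0.46, so 0.887 = (0.80 + ρ_R + 0.92) / 2.920.
ρ_R = 0.887·2.920 − 0.80 − 0.92 = 0.870.

0.870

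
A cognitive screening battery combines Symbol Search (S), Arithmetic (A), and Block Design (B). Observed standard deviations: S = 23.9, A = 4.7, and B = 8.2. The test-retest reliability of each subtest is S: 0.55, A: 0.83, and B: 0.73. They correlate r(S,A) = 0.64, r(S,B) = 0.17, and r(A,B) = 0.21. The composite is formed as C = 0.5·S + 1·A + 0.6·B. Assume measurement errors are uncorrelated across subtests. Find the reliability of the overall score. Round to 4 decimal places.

Var(C) = 0.5²·23.9² + 4.7² + 0.6²·8.2² + 2·[0.5·23.9·4.7·0.64 + 0.3·23.9·8.2·0.17 + 0.6·4.7·8.2·0.21] = 189.099 + 101.593 = 290.692.
With uncorrelated errors the cross-covariances are all true-score covariance, so they carry over unchanged; only the diagonal terms shrink to ρᵢσᵢ².
True-score variance = [0.5²·23.9²·0.55 + 4.7²·0.83 + 0.6²·8.2²·0.73] + 101.593 = 114.547 + 101.593 = 216.14.
Reliability = 216.14 / 290.692 = 0.7435.

0.7435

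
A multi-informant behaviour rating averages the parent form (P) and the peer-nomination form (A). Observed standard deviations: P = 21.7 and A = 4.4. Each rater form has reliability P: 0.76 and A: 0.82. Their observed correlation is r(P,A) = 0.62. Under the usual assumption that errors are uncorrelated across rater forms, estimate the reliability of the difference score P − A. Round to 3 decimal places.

0.687

Var(P−A) = 21.7² + 4.4² − 2·21.7·4.4·0.62 = 490.25 − 118.395 = 371.855.
Because errors are independent across components, Cov(Tᵢ,Tⱼ) = Cov(Xᵢ,Xⱼ); the off-diagonal part of the true-score variance is the same as above.
True-score variance = [21.7²·0.76 + 4.4²·0.82] − 118.395 = 373.752 − 118.395 = 255.356.
Reliability = 255.356 / 371.855 = 0.687.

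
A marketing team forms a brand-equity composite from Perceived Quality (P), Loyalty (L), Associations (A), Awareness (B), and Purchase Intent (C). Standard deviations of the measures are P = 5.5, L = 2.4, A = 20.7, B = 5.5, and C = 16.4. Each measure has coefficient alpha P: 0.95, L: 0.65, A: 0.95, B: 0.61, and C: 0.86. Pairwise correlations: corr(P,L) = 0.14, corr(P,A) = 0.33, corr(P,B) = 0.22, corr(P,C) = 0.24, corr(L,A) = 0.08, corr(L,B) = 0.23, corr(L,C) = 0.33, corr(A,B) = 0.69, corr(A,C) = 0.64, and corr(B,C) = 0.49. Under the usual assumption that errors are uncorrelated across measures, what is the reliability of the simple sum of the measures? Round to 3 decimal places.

0.954

Var(P+L+A+B+C) = 5.5² + 2.4² + 20.7² + 5.5² + 16.4² + 2·[5.5·2.4·0.14 + 5.5·20.7·0.33 + 5.5·5.5·0.22 + 5.5·16.4·0.24 + 2.4·20.7·0.08 + 2.4·5.5·0.23 + 2.4·16.4·0.33 + 20.7·5.5·0.69 + 20.7·16.4·0.64 + 5.5·16.4·0.49] = 763.71 + 855.485 = 1619.19.
Under uncorrelated errors the observed covariances equal the true-score covariances, so only the own-variance terms attenuate.
True-score variance = [5.5²·0.95 + 2.4²·0.65 + 20.7²·0.95 + 5.5²·0.61 + 16.4²·0.86] + 855.485 = 689.305 + 855.485 = 1544.79.
Reliability = 1544.79 / 1619.19 = 0.954.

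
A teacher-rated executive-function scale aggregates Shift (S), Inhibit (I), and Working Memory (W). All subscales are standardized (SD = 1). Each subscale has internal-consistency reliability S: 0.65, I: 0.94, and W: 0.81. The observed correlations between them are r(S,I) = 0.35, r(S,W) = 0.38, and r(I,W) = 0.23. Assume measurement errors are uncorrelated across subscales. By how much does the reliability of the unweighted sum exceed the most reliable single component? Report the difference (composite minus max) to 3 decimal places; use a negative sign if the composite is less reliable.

-0.062

Var(sum) = 3 + 1.92 = 4.92; true-score variance = 2.4 + 1.92 = 4.32; composite reliability = 0.8780.
Max component reliability = 0.9400.
Difference = 0.8780 − 0.9400 = -0.062.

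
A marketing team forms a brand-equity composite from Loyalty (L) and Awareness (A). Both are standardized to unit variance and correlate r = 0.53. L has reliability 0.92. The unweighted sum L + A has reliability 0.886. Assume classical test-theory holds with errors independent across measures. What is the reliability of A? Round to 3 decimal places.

0.731

Var(L+A) = 2 + 2·0.53 = 3.060.
True-score variance = ρ_L + ρ_A + 2·0.53, so 0.886 = (0.92 + ρ_A + 1.06) / 3.060.
ρ_A = 0.886·3.060 − 0.92 − 1.06 = 0.731.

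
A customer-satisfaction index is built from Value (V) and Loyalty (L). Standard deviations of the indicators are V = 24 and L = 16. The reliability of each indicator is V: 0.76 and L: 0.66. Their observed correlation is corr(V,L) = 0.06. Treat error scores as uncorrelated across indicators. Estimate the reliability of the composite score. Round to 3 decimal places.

0.743

Var(V+L) = 24² + 16² + 2·[24·16·0.06] = 832 + 46.08 = 878.08.
Under uncorrelated errors the observed covariances equal the true-score covariances, so only the own-variance terms attenuate.
True-score variance = [24²·0.76 + 16²·0.66] + 46.08 = 606.72 + 46.08 = 652.8.
Reliability = 652.8 / 878.08 = 0.743.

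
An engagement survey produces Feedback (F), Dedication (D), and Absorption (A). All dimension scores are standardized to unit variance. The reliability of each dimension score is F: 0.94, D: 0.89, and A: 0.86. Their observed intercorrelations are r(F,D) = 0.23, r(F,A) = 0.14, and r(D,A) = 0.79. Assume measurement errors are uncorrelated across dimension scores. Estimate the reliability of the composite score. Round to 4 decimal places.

0.9417

Var(F+D+A) = 3 + 2·[0.23 + 0.14 + 0.79] = 3 + 2.32 = 5.32.
Under uncorrelated errors the observed covariances equal the true-score covariances, so only the own-variance terms attenuate.
True-score variance = [0.94 + 0.89 + 0.86] + 2.32 = 2.69 + 2.32 = 5.01.
Reliability = 5.01 / 5.32 = 0.9417.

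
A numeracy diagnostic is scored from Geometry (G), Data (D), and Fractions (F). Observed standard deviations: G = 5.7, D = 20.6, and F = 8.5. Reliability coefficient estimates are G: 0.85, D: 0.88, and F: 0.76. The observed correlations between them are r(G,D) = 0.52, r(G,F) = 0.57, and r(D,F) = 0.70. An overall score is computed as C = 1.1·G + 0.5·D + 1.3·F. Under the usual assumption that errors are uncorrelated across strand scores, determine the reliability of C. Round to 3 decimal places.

0.916

Var(C) = 1.1²·5.7² + 0.5²·20.6² + 1.3²·8.5² + 2·[0.55·5.7·20.6·0.52 + 1.43·5.7·8.5·0.57 + 0.65·20.6·8.5·0.70] = 267.505 + 305.488 = 572.994.
Under uncorrelated errors the observed covariances equal the true-score covariances, so only the own-variance terms attenuate.
True-score variance = [1.1²·5.7²·0.85 + 0.5²·20.6²·0.88 + 1.3²·8.5²·0.76] + 305.488 = 219.573 + 305.488 = 525.061.
Reliability = 525.061 / 572.994 = 0.916.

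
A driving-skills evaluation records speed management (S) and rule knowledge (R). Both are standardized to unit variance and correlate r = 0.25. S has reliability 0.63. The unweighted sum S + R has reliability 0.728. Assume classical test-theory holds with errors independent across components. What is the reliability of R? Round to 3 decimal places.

Var(S+R) = 2 + 2·0.25 = 2.500.
True-score variance = ρ_S + ρ_R + 2·0.25, so 0.728 = (0.63 + ρ_R + 0.50) / 2.500.
ρ_R = 0.728·2.500 − 0.63 − 0.50 = 0.690.

0.690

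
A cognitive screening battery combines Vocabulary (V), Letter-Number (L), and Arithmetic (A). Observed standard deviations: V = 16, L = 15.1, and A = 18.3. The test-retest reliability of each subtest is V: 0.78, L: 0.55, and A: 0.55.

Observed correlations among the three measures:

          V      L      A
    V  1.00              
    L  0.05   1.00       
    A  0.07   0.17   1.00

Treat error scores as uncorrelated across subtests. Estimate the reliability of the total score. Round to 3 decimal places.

0.683

Var(V+L+A) = 16² + 15.1² + 18.3² + 2·[16·15.1·0.05 + 16·18.3·0.07 + 15.1·18.3·0.17] = 818.9 + 159.104 = 978.004.
With uncorrelated errors the cross-covariances are all true-score covariance, so they carry over unchanged; only the diagonal terms shrink to ρᵢσᵢ².
True-score variance = [16²·0.78 + 15.1²·0.55 + 18.3²·0.55] + 159.104 = 509.275 + 159.104 = 668.379.
Reliability = 668.379 / 978.004 = 0.683.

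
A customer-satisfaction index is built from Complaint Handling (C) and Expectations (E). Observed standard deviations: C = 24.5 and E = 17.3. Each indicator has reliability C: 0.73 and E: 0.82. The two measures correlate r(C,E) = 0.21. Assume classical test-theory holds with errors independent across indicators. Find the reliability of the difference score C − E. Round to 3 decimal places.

0.701

Var(C−E) = 24.5² + 17.3² − 2·24.5·17.3·0.21 = 899.54 − 178.017 = 721.523.
With uncorrelated errors the cross-covariances are all true-score covariance, so they carry over unchanged; only the diagonal terms shrink to ρᵢσᵢ².
True-score variance = [24.5²·0.73 + 17.3²·0.82] − 178.017 = 683.6 − 178.017 = 505.583.
Reliability = 505.583 / 721.523 = 0.701.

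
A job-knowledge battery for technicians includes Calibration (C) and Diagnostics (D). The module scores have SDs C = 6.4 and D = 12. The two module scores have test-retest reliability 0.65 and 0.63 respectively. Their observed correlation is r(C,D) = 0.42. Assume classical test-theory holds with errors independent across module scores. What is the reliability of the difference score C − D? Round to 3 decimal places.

0.439

Var(C−D) = 6.4² + 12² − 2·6.4·12·0.42 = 184.96 − 64.512 = 120.448.
Under uncorrelated errors the observed covariances equal the true-score covariances, so only the own-variance terms attenuate.
True-score variance = [6.4²·0.65 + 12²·0.63] − 64.512 = 117.344 − 64.512 = 52.832.
Reliability = 52.832 / 120.448 = 0.439.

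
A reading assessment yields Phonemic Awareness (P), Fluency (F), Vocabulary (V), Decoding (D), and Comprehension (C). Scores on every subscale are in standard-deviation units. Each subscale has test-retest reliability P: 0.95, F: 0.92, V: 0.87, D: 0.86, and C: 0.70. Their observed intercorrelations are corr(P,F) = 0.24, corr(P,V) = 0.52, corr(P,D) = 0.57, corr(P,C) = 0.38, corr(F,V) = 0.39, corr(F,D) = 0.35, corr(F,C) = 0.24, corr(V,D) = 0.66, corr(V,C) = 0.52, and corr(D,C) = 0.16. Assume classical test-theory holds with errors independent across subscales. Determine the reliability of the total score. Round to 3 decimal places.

0.946

Var(P+F+V+D+C) = 5 + 2·[0.24 + 0.52 + 0.57 + 0.38 + 0.39 + 0.35 + 0.24 + 0.66 + 0.52 + 0.16] = 5 + 8.06 = 13.06.
Because errors are independent across components, Cov(Tᵢ,Tⱼ) = Cov(Xᵢ,Xⱼ); the off-diagonal part of the true-score variance is the same as above.
True-score variance = [0.95 + 0.92 + 0.87 + 0.86 + 0.70] + 8.06 = 4.3 + 8.06 = 12.36.
Reliability = 12.36 / 13.06 = 0.946.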